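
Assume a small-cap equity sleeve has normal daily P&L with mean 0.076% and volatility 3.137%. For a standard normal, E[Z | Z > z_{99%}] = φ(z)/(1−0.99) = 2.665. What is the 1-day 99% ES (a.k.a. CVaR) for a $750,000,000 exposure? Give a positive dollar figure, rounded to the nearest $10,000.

$62,130,000

ES = −(0.076%) + 3.137% × 2.665 = 8.284%.
On $750,000,000: 0.08284 × $750,000,000 = $62,130,000.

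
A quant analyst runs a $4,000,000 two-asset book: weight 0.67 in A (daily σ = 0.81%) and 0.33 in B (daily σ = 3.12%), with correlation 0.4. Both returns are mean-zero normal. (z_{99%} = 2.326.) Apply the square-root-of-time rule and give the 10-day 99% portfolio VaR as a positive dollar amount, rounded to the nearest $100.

$394,900

σ_p = √(0.67²·0.81² + 0.33²·3.12² + 2·0.4·0.67·0.33·0.81·3.12) = 1.342%.
σ_{10d} = 1.342% × √10 = 4.244%.
VaR = 2.326 × 4.244% = 9.872%; on $4,000,000 that is $394,880.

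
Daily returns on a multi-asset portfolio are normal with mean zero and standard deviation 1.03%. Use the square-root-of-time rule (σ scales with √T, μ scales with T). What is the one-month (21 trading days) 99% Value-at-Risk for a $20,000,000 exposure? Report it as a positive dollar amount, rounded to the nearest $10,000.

$2,200,000

At 99%, z = 2.326.
σ_{21d} = 1.03% × √21 = 4.720%.
VaR = 2.326 × 4.720% = 10.979%.
On $20,000,000: 0.10979 × $20,000,000 = $2,195,800.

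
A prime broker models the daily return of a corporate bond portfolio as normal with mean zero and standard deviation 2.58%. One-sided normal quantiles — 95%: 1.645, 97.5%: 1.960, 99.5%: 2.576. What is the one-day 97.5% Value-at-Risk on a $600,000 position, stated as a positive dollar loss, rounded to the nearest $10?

VaR = z·σ = 1.960 × 2.58% = 5.057%.
On $600,000: 0.05057 × $600,000 = $30,342.

$30,340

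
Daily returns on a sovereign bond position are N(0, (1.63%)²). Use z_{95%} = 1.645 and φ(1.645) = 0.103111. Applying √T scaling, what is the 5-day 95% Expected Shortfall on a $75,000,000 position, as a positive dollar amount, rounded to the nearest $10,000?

σ_{5d} = 1.63% × √5 = 3.645%.
ES multiplier = φ(z)/(1−α) = 0.103111/0.05 = 2.062.
ES = 3.645% × 2.062 = 7.516%; on $75,000,000: $5,637,000.

$5,640,000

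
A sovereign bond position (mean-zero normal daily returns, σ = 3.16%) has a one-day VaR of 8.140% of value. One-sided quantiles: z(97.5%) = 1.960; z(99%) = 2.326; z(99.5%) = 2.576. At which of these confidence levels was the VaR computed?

Implied z = VaR/σ = 8.140 / 3.16 = 2.576.
This matches z(99.5%) = 2.576.

99.5%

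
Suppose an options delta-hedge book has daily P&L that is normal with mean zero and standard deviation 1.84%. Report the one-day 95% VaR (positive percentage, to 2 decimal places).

3.03%

At 95% one-sided, z = 1.645.
VaR = z·σ = 1.645 × 1.84% = 3.027%.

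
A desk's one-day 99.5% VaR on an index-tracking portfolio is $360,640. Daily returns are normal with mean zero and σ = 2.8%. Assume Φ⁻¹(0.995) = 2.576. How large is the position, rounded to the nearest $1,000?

$5,000,000

VaR as a fraction of value: z·σ = 2.576 × 2.8% = 7.2128%.
Position = $360,640 / 0.072128 = $5,000,000.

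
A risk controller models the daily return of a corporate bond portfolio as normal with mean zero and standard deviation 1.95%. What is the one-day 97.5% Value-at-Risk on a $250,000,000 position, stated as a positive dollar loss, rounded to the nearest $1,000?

$9,555,000

At 97.5% one-sided, z = 1.960.
VaR = z·σ = 1.960 × 1.95% = 3.822%.
On $250,000,000: 0.03822 × $250,000,000 = $9,555,000.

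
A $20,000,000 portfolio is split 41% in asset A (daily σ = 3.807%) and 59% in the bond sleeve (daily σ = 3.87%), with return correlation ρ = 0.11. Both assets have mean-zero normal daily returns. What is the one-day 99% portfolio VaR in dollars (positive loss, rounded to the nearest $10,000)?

σ_p² = 0.41²·3.807² + 0.59²·3.87² + 2·0.11·0.41·0.59·3.807·3.87 = 8.4338 (%²).
σ_p = √8.4338 = 2.904%.
At 99%, z = 2.326.
VaR = 2.326 × 2.904% = 6.755%; on $20,000,000 that is $1,351,000.

$1,350,000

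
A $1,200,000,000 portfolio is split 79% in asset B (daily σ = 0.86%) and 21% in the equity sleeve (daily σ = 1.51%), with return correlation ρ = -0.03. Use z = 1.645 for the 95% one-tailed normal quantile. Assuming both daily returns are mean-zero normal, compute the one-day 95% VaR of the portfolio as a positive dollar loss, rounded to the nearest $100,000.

σ_p² = 0.79²·0.86² + 0.21²·1.51² + 2·-0.03·0.79·0.21·0.86·1.51 = 0.5492 (%²).
σ_p = √0.5492 = 0.741%.
VaR = 1.645 × 0.741% = 1.219%; on $1,200,000,000 that is $14,628,000.

$14,600,000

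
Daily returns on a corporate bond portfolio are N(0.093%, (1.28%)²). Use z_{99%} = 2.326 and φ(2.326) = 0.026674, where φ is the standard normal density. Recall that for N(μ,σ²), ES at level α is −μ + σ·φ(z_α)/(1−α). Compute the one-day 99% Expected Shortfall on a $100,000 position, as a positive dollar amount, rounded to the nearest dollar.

$3,321

Tail multiplier: φ(z)/(1−α) = 0.026674 / 0.01 = 2.667.
ES = −(0.093%) + 1.28% × 2.667 = 3.321%.
On $100,000: 0.03321 × $100,000 = $3,321.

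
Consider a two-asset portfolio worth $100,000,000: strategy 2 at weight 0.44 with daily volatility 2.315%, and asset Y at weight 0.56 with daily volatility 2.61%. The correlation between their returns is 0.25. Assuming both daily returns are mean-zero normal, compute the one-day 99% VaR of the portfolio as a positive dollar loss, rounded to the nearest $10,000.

σ_p² = 0.44²·2.315² + 0.56²·2.61² + 2·0.25·0.44·0.56·2.315·2.61 = 3.9182 (%²).
σ_p = √3.9182 = 1.979%.
At 99%, z = 2.326.
VaR = 2.326 × 1.979% = 4.603%; on $100,000,000 that is $4,603,000.

$4,600,000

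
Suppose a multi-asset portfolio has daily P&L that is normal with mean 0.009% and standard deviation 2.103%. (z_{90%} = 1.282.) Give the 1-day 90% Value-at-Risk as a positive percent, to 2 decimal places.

2.69%

VaR = −μ + z·σ = −(0.009%) + 1.282 × 2.103% = 2.687%.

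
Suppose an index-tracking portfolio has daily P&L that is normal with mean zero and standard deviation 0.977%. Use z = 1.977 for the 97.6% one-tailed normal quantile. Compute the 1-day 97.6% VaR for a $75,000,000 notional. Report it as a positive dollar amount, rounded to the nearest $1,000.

$1,449,000

VaR = z·σ = 1.977 × 0.977% = 1.932%.
On $75,000,000: 0.01932 × $75,000,000 = $1,449,000.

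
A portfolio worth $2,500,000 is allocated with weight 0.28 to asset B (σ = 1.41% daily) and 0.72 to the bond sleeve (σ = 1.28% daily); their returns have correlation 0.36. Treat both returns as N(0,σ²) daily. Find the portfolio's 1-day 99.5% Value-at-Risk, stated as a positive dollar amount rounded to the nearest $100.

σ_p² = 0.28²·1.41² + 0.72²·1.28² + 2·0.36·0.28·0.72·1.41·1.28 = 1.2672 (%²).
σ_p = √1.2672 = 1.126%.
At 99.5%, z = 2.576.
VaR = 2.576 × 1.126% = 2.901%; on $2,500,000 that is $72,525.

$72,500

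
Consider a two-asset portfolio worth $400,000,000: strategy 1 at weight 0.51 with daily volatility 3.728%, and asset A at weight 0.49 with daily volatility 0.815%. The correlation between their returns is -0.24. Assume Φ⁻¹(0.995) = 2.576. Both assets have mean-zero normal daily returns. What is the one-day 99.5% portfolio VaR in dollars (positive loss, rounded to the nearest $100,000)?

σ_p² = 0.51²·3.728² + 0.49²·0.815² + 2·-0.24·0.51·0.49·3.728·0.815 = 3.4099 (%²).
σ_p = √3.4099 = 1.847%.
VaR = 2.576 × 1.847% = 4.758%; on $400,000,000 that is $19,032,000.

$19,000,000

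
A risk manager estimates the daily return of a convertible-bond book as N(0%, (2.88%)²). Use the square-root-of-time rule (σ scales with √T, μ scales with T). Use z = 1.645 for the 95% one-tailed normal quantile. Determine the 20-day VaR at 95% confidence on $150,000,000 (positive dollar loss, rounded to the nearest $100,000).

σ_{20d} = 2.88% × √20 = 12.880%.
VaR = 1.645 × 12.880% = 21.188%.
On $150,000,000: 0.21188 × $150,000,000 = $31,782,000.

$31,800,000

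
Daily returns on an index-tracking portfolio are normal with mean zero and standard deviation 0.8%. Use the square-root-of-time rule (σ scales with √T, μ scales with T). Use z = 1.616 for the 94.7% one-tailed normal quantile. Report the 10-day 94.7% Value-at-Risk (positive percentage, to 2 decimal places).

σ_{10d} = 0.8% × √10 = 2.530%.
VaR = 1.616 × 2.530% = 4.088%.

4.09%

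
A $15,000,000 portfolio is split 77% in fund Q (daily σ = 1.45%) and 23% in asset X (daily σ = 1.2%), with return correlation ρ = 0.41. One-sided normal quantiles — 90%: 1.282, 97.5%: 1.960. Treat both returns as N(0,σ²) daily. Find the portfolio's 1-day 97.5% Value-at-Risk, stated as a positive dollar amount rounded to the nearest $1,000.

$369,000

σ_p² = 0.77²·1.45² + 0.23²·1.2² + 2·0.41·0.77·0.23·1.45·1.2 = 1.5754 (%²).
σ_p = √1.5754 = 1.255%.
VaR = 1.960 × 1.255% = 2.460%; on $15,000,000 that is $369,000.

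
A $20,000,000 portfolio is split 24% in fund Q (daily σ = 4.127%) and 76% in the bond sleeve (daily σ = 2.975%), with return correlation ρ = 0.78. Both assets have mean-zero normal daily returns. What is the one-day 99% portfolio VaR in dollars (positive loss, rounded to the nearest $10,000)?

$1,440,000

σ_p² = 0.24²·4.127² + 0.76²·2.975² + 2·0.78·0.24·0.76·4.127·2.975 = 9.5868 (%²).
σ_p = √9.5868 = 3.096%.
At 99%, z = 2.326.
VaR = 2.326 × 3.096% = 7.201%; on $20,000,000 that is $1,440,200.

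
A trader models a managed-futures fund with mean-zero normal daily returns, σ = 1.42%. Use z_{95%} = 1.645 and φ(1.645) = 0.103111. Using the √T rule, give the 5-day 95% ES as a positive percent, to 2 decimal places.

σ_{5d} = 1.42% × √5 = 3.175%.
ES multiplier = φ(z)/(1−α) = 0.103111/0.05 = 2.062.
ES = 3.175% × 2.062 = 6.547%.

6.55%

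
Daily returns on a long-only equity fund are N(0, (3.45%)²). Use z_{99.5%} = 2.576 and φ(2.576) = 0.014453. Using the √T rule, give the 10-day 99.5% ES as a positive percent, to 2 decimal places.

σ_{10d} = 3.45% × √10 = 10.910%.
ES multiplier = φ(z)/(1−α) = 0.014453/0.005 = 2.891.
ES = 10.910% × 2.891 = 31.541%.

31.54%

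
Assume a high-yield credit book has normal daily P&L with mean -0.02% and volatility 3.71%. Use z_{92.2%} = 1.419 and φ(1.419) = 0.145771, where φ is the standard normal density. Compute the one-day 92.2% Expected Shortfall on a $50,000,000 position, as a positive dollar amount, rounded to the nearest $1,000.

$3,477,000

Tail multiplier: φ(z)/(1−α) = 0.145771 / 0.078 = 1.869.
ES = −(-0.02%) + 3.71% × 1.869 = 6.954%.
On $50,000,000: 0.06954 × $50,000,000 = $3,477,000.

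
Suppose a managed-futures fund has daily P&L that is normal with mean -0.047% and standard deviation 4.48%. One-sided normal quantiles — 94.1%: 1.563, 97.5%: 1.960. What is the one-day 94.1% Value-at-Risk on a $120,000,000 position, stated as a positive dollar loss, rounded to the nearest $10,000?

VaR = −μ + z·σ = −(-0.047%) + 1.563 × 4.48% = 7.049%.
On $120,000,000: 0.07049 × $120,000,000 = $8,458,800.

$8,460,000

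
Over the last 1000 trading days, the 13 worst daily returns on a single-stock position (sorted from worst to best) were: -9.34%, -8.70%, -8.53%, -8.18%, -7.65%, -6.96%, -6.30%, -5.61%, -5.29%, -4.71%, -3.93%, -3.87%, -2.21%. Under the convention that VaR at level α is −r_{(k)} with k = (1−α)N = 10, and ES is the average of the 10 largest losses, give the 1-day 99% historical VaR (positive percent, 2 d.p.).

k = 10; the 10th lowest return is -4.71%, so VaR = 4.71%.

4.71%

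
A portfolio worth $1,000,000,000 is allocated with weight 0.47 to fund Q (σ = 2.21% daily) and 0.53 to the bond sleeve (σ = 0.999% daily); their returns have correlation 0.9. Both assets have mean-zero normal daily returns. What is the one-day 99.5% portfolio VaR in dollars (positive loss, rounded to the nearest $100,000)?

$39,500,000

σ_p² = 0.47²·2.21² + 0.53²·0.999² + 2·0.9·0.47·0.53·2.21·0.999 = 2.3492 (%²).
σ_p = √2.3492 = 1.533%.
At 99.5%, z = 2.576.
VaR = 2.576 × 1.533% = 3.949%; on $1,000,000,000 that is $39,490,000.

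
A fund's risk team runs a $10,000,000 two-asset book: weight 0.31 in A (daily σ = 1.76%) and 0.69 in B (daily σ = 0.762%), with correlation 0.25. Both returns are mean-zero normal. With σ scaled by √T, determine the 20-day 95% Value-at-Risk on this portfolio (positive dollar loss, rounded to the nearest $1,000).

σ_p = √(0.31²·1.76² + 0.69²·0.762² + 2·0.25·0.31·0.69·1.76·0.762) = 0.847%.
σ_{20d} = 0.847% × √20 = 3.788%.
z(95%) = 1.645.
VaR = 1.645 × 3.788% = 6.231%; on $10,000,000 that is $623,100.

$623,000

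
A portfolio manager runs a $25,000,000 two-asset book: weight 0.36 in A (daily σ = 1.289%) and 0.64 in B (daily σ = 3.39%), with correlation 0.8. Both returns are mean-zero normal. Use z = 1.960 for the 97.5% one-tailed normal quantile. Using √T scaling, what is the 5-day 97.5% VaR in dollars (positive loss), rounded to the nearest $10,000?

$2,800,000

σ_p = √(0.36²·1.289² + 0.64²·3.39² + 2·0.8·0.36·0.64·1.289·3.39) = 2.556%.
σ_{5d} = 2.556% × √5 = 5.715%.
VaR = 1.960 × 5.715% = 11.201%; on $25,000,000 that is $2,800,250.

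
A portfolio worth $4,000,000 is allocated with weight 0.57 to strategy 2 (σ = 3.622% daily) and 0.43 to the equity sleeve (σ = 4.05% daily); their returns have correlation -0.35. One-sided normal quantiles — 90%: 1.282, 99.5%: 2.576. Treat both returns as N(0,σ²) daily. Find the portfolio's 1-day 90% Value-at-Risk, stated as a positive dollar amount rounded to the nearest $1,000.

$112,000

σ_p² = 0.57²·3.622² + 0.43²·4.05² + 2·-0.35·0.57·0.43·3.622·4.05 = 4.7784 (%²).
σ_p = √4.7784 = 2.186%.
VaR = 1.282 × 2.186% = 2.802%; on $4,000,000 that is $112,080.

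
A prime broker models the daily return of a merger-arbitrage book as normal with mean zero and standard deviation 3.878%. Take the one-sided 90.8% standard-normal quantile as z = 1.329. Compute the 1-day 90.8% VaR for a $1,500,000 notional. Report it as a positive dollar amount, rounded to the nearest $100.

VaR = z·σ = 1.329 × 3.878% = 5.154%.
On $1,500,000: 0.05154 × $1,500,000 = $77,310.

$77,300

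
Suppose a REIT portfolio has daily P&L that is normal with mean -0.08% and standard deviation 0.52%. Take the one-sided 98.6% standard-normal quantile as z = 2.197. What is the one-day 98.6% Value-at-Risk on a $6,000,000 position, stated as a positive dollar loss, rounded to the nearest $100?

VaR = −μ + z·σ = −(-0.08%) + 2.197 × 0.52% = 1.222%.
On $6,000,000: 0.01222 × $6,000,000 = $73,320.

$73,300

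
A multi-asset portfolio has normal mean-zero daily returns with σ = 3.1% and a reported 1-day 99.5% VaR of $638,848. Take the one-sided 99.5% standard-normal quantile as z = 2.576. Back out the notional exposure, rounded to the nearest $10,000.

VaR as a fraction of value: z·σ = 2.576 × 3.1% = 7.9856%.
Position = $638,848 / 0.079856 = $8,000,000.

$8,000,000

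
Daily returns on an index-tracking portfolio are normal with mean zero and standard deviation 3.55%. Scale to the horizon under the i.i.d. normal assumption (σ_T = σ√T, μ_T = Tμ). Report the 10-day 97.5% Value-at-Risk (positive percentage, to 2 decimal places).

22.00%

At 97.5%, z = 1.960.
σ_{10d} = 3.55% × √10 = 11.226%.
VaR = 1.960 × 11.226% = 22.003%.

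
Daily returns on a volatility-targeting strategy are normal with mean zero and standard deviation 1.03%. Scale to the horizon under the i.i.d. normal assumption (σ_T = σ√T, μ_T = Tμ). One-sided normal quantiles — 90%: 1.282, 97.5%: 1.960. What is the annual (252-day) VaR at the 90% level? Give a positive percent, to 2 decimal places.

20.96%

σ_{252d} = 1.03% × √252 = 16.351%.
VaR = 1.282 × 16.351% = 20.962%.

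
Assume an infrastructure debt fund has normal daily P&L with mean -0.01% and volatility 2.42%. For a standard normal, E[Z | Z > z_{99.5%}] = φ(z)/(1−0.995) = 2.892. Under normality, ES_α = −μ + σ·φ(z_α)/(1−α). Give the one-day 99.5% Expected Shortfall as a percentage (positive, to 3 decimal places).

ES = −(-0.01%) + 2.42% × 2.892 = 7.009%.

7.009%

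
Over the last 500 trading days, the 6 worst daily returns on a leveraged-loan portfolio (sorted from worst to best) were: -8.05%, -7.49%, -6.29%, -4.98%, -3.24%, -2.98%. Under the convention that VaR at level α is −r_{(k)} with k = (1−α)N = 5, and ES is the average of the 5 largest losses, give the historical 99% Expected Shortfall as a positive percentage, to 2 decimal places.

6.01%

The 5 worst returns sum to -30.05%.
ES = −(-30.05%) / 5 = 6.01%.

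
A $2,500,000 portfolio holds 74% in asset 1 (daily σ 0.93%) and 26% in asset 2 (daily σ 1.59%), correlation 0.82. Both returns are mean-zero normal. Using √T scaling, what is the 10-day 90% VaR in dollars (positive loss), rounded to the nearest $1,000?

$107,000

σ_p = √(0.74²·0.93² + 0.26²·1.59² + 2·0.82·0.74·0.26·0.93·1.59) = 1.054%.
σ_{10d} = 1.054% × √10 = 3.333%.
z(90%) = 1.282.
VaR = 1.282 × 3.333% = 4.273%; on $2,500,000 that is $106,825.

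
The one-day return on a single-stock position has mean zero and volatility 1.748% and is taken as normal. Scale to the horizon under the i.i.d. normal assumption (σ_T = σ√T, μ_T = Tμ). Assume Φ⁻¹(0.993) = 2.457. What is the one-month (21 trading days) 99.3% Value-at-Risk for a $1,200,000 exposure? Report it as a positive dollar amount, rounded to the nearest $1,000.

$236,000

σ_{21d} = 1.748% × √21 = 8.010%.
VaR = 2.457 × 8.010% = 19.681%.
On $1,200,000: 0.19681 × $1,200,000 = $236,172.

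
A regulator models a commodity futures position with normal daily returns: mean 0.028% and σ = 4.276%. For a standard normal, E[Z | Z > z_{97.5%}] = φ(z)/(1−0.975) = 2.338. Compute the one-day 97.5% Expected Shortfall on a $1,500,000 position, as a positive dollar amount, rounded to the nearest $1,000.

$150,000

ES = −(0.028%) + 4.276% × 2.338 = 9.969%.
On $1,500,000: 0.09969 × $1,500,000 = $149,535.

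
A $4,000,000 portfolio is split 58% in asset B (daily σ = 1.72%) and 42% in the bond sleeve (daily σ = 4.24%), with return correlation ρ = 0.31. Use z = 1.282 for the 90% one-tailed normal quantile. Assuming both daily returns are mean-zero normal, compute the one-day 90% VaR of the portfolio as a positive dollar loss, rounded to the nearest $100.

σ_p² = 0.58²·1.72² + 0.42²·4.24² + 2·0.31·0.58·0.42·1.72·4.24 = 5.2679 (%²).
σ_p = √5.2679 = 2.295%.
VaR = 1.282 × 2.295% = 2.942%; on $4,000,000 that is $117,680.

$117,700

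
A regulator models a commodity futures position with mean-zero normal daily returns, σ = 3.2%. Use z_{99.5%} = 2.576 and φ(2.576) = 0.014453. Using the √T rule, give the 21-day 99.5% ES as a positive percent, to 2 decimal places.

σ_{21d} = 3.2% × √21 = 14.664%.
ES multiplier = φ(z)/(1−α) = 0.014453/0.005 = 2.891.
ES = 14.664% × 2.891 = 42.394%.

42.39%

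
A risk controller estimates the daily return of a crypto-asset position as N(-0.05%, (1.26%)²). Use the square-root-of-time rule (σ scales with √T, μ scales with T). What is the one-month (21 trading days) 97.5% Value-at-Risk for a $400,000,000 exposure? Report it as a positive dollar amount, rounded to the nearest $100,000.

$49,500,000

At 97.5%, z = 1.960.
σ_{21d} = 1.26% × √21 = 5.774%; μ_{21d} = 21 × -0.05% = -1.050%.
VaR = −(-1.050%) + 1.960 × 5.774% = 12.367%.
On $400,000,000: 0.12367 × $400,000,000 = $49,468,000.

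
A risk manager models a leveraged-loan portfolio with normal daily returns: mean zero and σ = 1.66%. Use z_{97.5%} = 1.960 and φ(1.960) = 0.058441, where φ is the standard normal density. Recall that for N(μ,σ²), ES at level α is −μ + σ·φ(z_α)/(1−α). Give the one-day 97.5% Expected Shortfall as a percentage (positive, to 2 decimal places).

3.88%

Tail multiplier: φ(z)/(1−α) = 0.058441 / 0.025 = 2.338.
ES = 1.66% × 2.338 = 3.881%.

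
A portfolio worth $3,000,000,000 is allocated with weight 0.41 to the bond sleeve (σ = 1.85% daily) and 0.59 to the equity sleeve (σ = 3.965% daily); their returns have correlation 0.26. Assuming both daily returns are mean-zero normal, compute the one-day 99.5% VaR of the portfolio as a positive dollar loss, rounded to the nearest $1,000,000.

$204,000,000

σ_p² = 0.41²·1.85² + 0.59²·3.965² + 2·0.26·0.41·0.59·1.85·3.965 = 6.9706 (%²).
σ_p = √6.9706 = 2.640%.
At 99.5%, z = 2.576.
VaR = 2.576 × 2.640% = 6.801%; on $3,000,000,000 that is $204,030,000.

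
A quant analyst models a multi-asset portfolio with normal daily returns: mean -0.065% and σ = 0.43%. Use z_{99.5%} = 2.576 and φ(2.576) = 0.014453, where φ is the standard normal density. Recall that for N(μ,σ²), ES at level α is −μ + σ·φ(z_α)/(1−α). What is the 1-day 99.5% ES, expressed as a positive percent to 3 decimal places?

1.308%

Tail multiplier: φ(z)/(1−α) = 0.014453 / 0.005 = 2.891.
ES = −(-0.065%) + 0.43% × 2.891 = 1.308%.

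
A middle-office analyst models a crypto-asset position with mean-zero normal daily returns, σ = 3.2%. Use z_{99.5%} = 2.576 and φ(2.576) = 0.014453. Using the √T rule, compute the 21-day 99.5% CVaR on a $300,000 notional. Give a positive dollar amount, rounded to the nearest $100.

$127,200

σ_{21d} = 3.2% × √21 = 14.664%.
ES multiplier = φ(z)/(1−α) = 0.014453/0.005 = 2.891.
ES = 14.664% × 2.891 = 42.394%; on $300,000: $127,182.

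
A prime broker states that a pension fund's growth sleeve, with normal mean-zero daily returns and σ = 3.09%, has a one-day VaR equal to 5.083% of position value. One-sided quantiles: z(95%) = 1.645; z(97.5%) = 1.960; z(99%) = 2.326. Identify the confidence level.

95%

Implied z = VaR/σ = 5.083 / 3.09 = 1.645.
This matches z(95%) = 1.645.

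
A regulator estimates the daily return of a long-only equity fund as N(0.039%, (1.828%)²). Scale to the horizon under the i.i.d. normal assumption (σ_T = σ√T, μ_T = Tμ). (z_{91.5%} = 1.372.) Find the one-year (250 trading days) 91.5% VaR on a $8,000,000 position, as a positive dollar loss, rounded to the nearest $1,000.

σ_{250d} = 1.828% × √250 = 28.903%; μ_{250d} = 250 × 0.039% = 9.750%.
VaR = −(9.750%) + 1.372 × 28.903% = 29.905%.
On $8,000,000: 0.29905 × $8,000,000 = $2,392,400.

$2,392,000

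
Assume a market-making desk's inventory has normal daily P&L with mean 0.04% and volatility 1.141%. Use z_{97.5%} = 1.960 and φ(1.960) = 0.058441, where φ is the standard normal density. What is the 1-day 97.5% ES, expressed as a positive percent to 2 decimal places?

Tail multiplier: φ(z)/(1−α) = 0.058441 / 0.025 = 2.338.
ES = −(0.04%) + 1.141% × 2.338 = 2.628%.

2.63%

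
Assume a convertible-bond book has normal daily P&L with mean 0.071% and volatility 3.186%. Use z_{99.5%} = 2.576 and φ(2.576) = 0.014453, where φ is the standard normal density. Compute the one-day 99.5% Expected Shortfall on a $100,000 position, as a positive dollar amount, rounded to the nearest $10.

$9,140

Tail multiplier: φ(z)/(1−α) = 0.014453 / 0.005 = 2.891.
ES = −(0.071%) + 3.186% × 2.891 = 9.140%.
On $100,000: 0.09140 × $100,000 = $9,140.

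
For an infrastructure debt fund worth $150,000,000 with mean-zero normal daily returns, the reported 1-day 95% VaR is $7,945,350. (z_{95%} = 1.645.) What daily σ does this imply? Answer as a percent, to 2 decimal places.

3.22%

VaR as a fraction: $7,945,350 / $150,000,000 = 5.297%.
σ = VaR / z = 5.297% / 1.645 = 3.220%.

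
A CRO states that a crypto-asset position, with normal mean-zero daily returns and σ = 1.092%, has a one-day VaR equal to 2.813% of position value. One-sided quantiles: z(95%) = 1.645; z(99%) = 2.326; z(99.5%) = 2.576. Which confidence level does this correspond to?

Implied z = VaR/σ = 2.813 / 1.092 = 2.576.
This matches z(99.5%) = 2.576.

99.5%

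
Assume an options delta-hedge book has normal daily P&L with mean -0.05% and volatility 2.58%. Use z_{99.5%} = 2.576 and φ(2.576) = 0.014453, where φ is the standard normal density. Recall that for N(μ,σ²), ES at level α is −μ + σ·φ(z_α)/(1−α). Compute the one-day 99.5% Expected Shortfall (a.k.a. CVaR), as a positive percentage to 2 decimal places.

7.51%

Tail multiplier: φ(z)/(1−α) = 0.014453 / 0.005 = 2.891.
ES = −(-0.05%) + 2.58% × 2.891 = 7.509%.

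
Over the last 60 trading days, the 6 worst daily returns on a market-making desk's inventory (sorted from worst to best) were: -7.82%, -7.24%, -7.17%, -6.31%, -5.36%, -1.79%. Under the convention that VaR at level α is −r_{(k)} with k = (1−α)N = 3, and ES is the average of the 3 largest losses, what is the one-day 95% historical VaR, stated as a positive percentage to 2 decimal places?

k = 3; the 3rd lowest return is -7.17%, so VaR = 7.17%.

7.17%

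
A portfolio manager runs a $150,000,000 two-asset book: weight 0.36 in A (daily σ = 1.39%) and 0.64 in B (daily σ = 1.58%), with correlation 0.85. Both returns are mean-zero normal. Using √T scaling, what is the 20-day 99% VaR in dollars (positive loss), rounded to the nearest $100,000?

σ_p = √(0.36²·1.39² + 0.64²·1.58² + 2·0.85·0.36·0.64·1.39·1.58) = 1.461%.
σ_{20d} = 1.461% × √20 = 6.534%.
z(99%) = 2.326.
VaR = 2.326 × 6.534% = 15.198%; on $150,000,000 that is $22,797,000.

$22,800,000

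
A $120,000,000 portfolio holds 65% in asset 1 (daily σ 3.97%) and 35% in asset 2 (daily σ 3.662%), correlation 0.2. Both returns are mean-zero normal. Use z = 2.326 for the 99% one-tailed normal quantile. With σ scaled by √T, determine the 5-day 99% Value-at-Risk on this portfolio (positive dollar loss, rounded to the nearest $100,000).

$19,400,000

σ_p = √(0.65²·3.97² + 0.35²·3.662² + 2·0.2·0.65·0.35·3.97·3.662) = 3.102%.
σ_{5d} = 3.102% × √5 = 6.936%.
VaR = 2.326 × 6.936% = 16.133%; on $120,000,000 that is $19,359,600.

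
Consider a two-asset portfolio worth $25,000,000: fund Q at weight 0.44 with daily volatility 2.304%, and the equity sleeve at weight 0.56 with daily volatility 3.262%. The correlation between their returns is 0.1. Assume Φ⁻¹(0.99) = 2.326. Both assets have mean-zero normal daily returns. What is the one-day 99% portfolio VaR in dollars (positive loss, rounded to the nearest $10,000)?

σ_p² = 0.44²·2.304² + 0.56²·3.262² + 2·0.1·0.44·0.56·2.304·3.262 = 4.7350 (%²).
σ_p = √4.7350 = 2.176%.
VaR = 2.326 × 2.176% = 5.061%; on $25,000,000 that is $1,265,250.

$1,270,000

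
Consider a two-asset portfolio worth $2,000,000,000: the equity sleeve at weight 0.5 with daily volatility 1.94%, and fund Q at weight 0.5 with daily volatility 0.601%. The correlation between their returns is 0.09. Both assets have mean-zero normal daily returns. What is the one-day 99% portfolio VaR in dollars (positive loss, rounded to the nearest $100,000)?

$48,400,000

σ_p² = 0.5²·1.94² + 0.5²·0.601² + 2·0.09·0.5·0.5·1.94·0.601 = 1.0837 (%²).
σ_p = √1.0837 = 1.041%.
At 99%, z = 2.326.
VaR = 2.326 × 1.041% = 2.421%; on $2,000,000,000 that is $48,420,000.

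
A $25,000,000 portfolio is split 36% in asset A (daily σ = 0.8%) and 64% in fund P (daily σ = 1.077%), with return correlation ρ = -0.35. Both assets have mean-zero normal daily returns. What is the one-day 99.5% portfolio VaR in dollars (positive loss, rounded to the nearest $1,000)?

σ_p² = 0.36²·0.8² + 0.64²·1.077² + 2·-0.35·0.36·0.64·0.8·1.077 = 0.4191 (%²).
σ_p = √0.4191 = 0.647%.
At 99.5%, z = 2.576.
VaR = 2.576 × 0.647% = 1.667%; on $25,000,000 that is $416,750.

$417,000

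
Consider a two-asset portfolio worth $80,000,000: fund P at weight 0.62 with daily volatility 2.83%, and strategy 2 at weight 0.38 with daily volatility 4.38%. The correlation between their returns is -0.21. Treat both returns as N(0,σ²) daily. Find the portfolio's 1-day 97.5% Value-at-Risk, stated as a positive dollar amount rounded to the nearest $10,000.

$3,370,000

σ_p² = 0.62²·2.83² + 0.38²·4.38² + 2·-0.21·0.62·0.38·2.83·4.38 = 4.6223 (%²).
σ_p = √4.6223 = 2.150%.
At 97.5%, z = 1.960.
VaR = 1.960 × 2.150% = 4.214%; on $80,000,000 that is $3,371,200.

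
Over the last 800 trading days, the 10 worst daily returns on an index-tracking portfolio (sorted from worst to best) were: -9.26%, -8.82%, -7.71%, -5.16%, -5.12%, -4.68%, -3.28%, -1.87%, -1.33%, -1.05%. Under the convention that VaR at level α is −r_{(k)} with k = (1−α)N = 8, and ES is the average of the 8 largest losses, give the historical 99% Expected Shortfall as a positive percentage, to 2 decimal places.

5.74%

The 8 worst returns sum to -45.90%.
ES = −(-45.90%) / 8 = 5.7375% ≈ 5.74%.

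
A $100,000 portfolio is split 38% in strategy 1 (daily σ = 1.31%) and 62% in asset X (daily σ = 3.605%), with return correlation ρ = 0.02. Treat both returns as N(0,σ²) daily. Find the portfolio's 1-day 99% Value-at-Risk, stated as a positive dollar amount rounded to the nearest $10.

σ_p² = 0.38²·1.31² + 0.62²·3.605² + 2·0.02·0.38·0.62·1.31·3.605 = 5.2880 (%²).
σ_p = √5.2880 = 2.300%.
At 99%, z = 2.326.
VaR = 2.326 × 2.300% = 5.350%; on $100,000 that is $5,350.

$5,350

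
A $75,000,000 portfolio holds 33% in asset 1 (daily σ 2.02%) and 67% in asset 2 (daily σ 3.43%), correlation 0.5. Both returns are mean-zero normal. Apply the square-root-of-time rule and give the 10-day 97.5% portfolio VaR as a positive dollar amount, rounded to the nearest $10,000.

$12,520,000

σ_p = √(0.33²·2.02² + 0.67²·3.43² + 2·0.5·0.33·0.67·2.02·3.43) = 2.694%.
σ_{10d} = 2.694% × √10 = 8.519%.
z(97.5%) = 1.960.
VaR = 1.960 × 8.519% = 16.697%; on $75,000,000 that is $12,522,750.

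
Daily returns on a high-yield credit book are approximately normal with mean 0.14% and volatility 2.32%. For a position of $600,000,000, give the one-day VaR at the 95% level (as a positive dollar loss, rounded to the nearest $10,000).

At 95% one-sided, z = 1.645.
VaR = −μ + z·σ = −(0.14%) + 1.645 × 2.32% = 3.676%.
On $600,000,000: 0.03676 × $600,000,000 = $22,056,000.

$22,060,000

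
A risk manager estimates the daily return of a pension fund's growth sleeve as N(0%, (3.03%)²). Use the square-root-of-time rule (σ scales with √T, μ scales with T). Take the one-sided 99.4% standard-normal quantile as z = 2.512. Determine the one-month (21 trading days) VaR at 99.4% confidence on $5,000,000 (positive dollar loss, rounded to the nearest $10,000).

σ_{21d} = 3.03% × √21 = 13.885%.
VaR = 2.512 × 13.885% = 34.879%.
On $5,000,000: 0.34879 × $5,000,000 = $1,743,950.

$1,740,000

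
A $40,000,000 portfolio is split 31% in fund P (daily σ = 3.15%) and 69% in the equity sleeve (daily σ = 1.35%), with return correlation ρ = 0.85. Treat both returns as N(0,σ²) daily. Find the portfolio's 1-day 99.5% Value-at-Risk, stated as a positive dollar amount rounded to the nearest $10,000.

$1,890,000

σ_p² = 0.31²·3.15² + 0.69²·1.35² + 2·0.85·0.31·0.69·3.15·1.35 = 3.3676 (%²).
σ_p = √3.3676 = 1.835%.
At 99.5%, z = 2.576.
VaR = 2.576 × 1.835% = 4.727%; on $40,000,000 that is $1,890,800.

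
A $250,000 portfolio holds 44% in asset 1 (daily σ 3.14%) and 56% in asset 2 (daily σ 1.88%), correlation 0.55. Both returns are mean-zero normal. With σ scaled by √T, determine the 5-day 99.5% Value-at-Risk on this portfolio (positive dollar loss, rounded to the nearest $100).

$30,900

σ_p = √(0.44²·3.14² + 0.56²·1.88² + 2·0.55·0.44·0.56·3.14·1.88) = 2.149%.
σ_{5d} = 2.149% × √5 = 4.805%.
z(99.5%) = 2.576.
VaR = 2.576 × 4.805% = 12.378%; on $250,000 that is $30,945.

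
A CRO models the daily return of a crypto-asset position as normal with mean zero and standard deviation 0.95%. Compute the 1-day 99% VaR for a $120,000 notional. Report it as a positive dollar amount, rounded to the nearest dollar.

At 99% one-sided, z = 2.326.
VaR = z·σ = 2.326 × 0.95% = 2.210%.
On $120,000: 0.02210 × $120,000 = $2,652.

$2,652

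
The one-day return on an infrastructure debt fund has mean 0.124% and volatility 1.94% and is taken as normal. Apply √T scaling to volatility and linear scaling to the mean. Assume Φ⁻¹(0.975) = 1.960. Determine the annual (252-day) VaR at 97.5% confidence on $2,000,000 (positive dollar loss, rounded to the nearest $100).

$582,300

σ_{252d} = 1.94% × √252 = 30.797%; μ_{252d} = 252 × 0.124% = 31.248%.
VaR = −(31.248%) + 1.960 × 30.797% = 29.114%.
On $2,000,000: 0.29114 × $2,000,000 = $582,280.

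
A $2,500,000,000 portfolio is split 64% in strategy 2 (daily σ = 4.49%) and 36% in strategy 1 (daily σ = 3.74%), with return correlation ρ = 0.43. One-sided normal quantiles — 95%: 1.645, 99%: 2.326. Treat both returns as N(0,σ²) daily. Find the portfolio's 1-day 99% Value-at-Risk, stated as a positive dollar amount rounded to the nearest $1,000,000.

σ_p² = 0.64²·4.49² + 0.36²·3.74² + 2·0.43·0.64·0.36·4.49·3.74 = 13.3977 (%²).
σ_p = √13.3977 = 3.660%.
VaR = 2.326 × 3.660% = 8.513%; on $2,500,000,000 that is $212,825,000.

$213,000,000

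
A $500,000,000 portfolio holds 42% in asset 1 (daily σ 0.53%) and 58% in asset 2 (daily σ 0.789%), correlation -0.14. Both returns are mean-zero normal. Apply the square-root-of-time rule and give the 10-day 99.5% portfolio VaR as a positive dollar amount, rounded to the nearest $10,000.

σ_p = √(0.42²·0.53² + 0.58²·0.789² + 2·-0.14·0.42·0.58·0.53·0.789) = 0.480%.
σ_{10d} = 0.480% × √10 = 1.518%.
z(99.5%) = 2.576.
VaR = 2.576 × 1.518% = 3.910%; on $500,000,000 that is $19,550,000.

$19,550,000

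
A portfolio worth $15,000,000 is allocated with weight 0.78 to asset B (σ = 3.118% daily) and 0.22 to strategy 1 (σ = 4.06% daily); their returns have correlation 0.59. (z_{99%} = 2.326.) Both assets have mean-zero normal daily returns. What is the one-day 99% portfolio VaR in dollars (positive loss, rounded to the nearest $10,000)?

$1,060,000

σ_p² = 0.78²·3.118² + 0.22²·4.06² + 2·0.59·0.78·0.22·3.118·4.06 = 9.2759 (%²).
σ_p = √9.2759 = 3.046%.
VaR = 2.326 × 3.046% = 7.085%; on $15,000,000 that is $1,062,750.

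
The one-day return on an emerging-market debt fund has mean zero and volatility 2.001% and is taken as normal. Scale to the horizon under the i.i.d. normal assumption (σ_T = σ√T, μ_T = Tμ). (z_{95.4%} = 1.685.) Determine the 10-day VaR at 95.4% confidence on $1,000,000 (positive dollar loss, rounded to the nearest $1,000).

$107,000

σ_{10d} = 2.001% × √10 = 6.328%.
VaR = 1.685 × 6.328% = 10.663%.
On $1,000,000: 0.10663 × $1,000,000 = $106,630.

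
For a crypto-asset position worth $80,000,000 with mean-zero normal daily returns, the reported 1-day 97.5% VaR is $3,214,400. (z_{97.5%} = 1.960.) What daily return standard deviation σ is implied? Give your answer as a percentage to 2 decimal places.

2.05%

VaR as a fraction: $3,214,400 / $80,000,000 = 4.018%.
σ = VaR / z = 4.018% / 1.960 = 2.050%.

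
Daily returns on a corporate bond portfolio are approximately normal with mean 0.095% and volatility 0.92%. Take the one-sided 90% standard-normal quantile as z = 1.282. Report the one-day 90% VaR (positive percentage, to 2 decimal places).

VaR = −μ + z·σ = −(0.095%) + 1.282 × 0.92% = 1.084%.

1.08%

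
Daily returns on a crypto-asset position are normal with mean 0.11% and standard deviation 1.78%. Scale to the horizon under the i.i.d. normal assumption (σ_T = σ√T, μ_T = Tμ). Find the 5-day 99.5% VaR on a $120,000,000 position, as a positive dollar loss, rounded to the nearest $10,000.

$11,640,000

At 99.5%, z = 2.576.
σ_{5d} = 1.78% × √5 = 3.980%; μ_{5d} = 5 × 0.11% = 0.550%.
VaR = −(0.550%) + 2.576 × 3.980% = 9.702%.
On $120,000,000: 0.09702 × $120,000,000 = $11,642,400.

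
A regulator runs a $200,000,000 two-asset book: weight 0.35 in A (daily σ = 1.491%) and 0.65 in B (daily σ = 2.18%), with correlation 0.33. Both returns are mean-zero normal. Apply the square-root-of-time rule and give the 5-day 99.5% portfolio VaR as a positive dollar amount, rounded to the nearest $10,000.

$19,170,000

σ_p = √(0.35²·1.491² + 0.65²·2.18² + 2·0.33·0.35·0.65·1.491·2.18) = 1.664%.
σ_{5d} = 1.664% × √5 = 3.721%.
z(99.5%) = 2.576.
VaR = 2.576 × 3.721% = 9.585%; on $200,000,000 that is $19,170,000.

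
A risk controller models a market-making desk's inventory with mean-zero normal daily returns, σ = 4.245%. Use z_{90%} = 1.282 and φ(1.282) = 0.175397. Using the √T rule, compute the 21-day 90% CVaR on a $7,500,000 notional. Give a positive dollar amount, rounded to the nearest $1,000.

σ_{21d} = 4.245% × √21 = 19.453%.
ES multiplier = φ(z)/(1−α) = 0.175397/0.1 = 1.754.
ES = 19.453% × 1.754 = 34.121%; on $7,500,000: $2,559,075.

$2,559,000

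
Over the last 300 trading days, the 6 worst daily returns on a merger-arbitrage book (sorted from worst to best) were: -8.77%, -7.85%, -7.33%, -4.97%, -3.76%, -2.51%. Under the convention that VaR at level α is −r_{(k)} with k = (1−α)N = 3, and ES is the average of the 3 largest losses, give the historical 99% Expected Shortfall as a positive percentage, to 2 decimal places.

7.98%

The 3 worst returns sum to -23.95%.
ES = −(-23.95%) / 3 = 7.9833…% ≈ 7.98%.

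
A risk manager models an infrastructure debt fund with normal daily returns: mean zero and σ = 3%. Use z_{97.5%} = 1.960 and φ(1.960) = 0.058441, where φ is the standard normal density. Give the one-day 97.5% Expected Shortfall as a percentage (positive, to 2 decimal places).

Tail multiplier: φ(z)/(1−α) = 0.058441 / 0.025 = 2.338.
ES = 3% × 2.338 = 7.014%.

7.01%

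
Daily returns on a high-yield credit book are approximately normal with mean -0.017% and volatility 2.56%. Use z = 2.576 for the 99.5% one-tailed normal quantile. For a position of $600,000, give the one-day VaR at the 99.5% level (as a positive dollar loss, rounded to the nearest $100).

$39,700

VaR = −μ + z·σ = −(-0.017%) + 2.576 × 2.56% = 6.612%.
On $600,000: 0.06612 × $600,000 = $39,672.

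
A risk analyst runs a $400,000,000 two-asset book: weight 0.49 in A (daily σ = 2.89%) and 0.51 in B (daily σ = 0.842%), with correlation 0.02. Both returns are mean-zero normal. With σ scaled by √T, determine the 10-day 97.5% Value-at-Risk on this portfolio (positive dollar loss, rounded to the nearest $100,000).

$36,900,000

σ_p = √(0.49²·2.89² + 0.51²·0.842² + 2·0.02·0.49·0.51·2.89·0.842) = 1.488%.
σ_{10d} = 1.488% × √10 = 4.705%.
z(97.5%) = 1.960.
VaR = 1.960 × 4.705% = 9.222%; on $400,000,000 that is $36,888,000.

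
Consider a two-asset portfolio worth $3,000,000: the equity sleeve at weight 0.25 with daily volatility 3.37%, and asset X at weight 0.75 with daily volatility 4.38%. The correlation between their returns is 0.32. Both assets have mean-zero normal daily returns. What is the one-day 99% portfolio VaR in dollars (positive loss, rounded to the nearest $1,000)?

$254,000

σ_p² = 0.25²·3.37² + 0.75²·4.38² + 2·0.32·0.25·0.75·3.37·4.38 = 13.2723 (%²).
σ_p = √13.2723 = 3.643%.
At 99%, z = 2.326.
VaR = 2.326 × 3.643% = 8.474%; on $3,000,000 that is $254,220.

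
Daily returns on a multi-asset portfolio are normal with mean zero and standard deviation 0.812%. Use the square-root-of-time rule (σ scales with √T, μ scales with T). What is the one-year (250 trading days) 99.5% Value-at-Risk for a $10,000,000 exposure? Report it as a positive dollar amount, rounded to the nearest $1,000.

$3,307,000

At 99.5%, z = 2.576.
σ_{250d} = 0.812% × √250 = 12.839%.
VaR = 2.576 × 12.839% = 33.073%.
On $10,000,000: 0.33073 × $10,000,000 = $3,307,300.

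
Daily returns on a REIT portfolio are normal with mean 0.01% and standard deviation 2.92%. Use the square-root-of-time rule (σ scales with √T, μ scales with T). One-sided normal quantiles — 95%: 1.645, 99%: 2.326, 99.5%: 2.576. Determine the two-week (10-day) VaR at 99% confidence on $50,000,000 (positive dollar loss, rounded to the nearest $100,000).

σ_{10d} = 2.92% × √10 = 9.234%; μ_{10d} = 10 × 0.01% = 0.100%.
VaR = −(0.100%) + 2.326 × 9.234% = 21.378%.
On $50,000,000: 0.21378 × $50,000,000 = $10,689,000.

$10,700,000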